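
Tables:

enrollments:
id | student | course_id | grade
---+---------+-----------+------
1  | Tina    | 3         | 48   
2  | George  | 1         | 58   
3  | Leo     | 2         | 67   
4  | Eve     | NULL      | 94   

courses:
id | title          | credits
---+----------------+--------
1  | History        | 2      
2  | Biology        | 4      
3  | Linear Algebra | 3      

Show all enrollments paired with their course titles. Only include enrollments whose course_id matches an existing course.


INNER JOIN keeps only enrollments rows whose course_id matches an id in courses. Walk through each enrollment:
  - enrollment 1 (Tina): course_id=3 -> matches Linear Algebra
  - enrollment 2 (George): course_id=1 -> matches History
  - enrollment 3 (Leo): course_id=2 -> matches Biology
  - enrollment 4 (Eve): course_id=NULL, no match -> dropped
So 1 of 4 rows is dropped.

SQL:
SELECT a.student, b.title AS course
FROM enrollments a
INNER JOIN courses b ON a.course_id = b.id

Result:
student | course        
--------+---------------
Tina    | Linear Algebra
George  | History       
Leo     | Biology       


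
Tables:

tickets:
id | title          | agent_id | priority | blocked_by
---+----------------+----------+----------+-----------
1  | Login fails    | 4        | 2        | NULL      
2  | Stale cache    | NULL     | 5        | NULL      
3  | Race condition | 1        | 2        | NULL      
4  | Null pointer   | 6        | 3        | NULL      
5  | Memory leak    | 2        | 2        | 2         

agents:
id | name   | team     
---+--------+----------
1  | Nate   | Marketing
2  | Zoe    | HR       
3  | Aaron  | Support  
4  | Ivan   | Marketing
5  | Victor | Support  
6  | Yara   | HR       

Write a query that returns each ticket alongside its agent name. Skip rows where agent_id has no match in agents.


INNER JOIN keeps only tickets rows whose agent_id matches an id in agents. Walk through each ticket:
  - ticket 1 (Login fails): agent_id=4 -> matches Ivan
  - ticket 2 (Stale cache): agent_id=NULL, no match -> dropped
  - ticket 3 (Race condition): agent_id=1 -> matches Nate
  - ticket 4 (Null pointer): agent_id=6 -> matches Yara
  - ticket 5 (Memory leak): agent_id=2 -> matches Zoe
So 1 of 5 rows is dropped.

SQL:
SELECT a.title, b.name AS agent
FROM tickets a
INNER JOIN agents b ON a.agent_id = b.id

Result:
title          | agent
---------------+------
Login fails    | Ivan 
Race condition | Nate 
Null pointer   | Yara 
Memory leak    | Zoe  


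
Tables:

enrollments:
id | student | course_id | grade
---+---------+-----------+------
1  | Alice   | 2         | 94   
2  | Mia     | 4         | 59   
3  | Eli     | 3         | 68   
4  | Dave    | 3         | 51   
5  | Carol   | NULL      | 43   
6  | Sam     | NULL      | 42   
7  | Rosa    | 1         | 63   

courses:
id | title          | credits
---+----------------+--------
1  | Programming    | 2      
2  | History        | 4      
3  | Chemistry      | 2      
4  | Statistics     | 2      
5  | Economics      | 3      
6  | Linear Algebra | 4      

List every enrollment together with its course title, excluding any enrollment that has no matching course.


INNER JOIN keeps only enrollments rows whose course_id matches an id in courses. Walk through each enrollment:
  - enrollment 1 (Alice): course_id=2 -> matches History
  - enrollment 2 (Mia): course_id=4 -> matches Statistics
  - enrollment 3 (Eli): course_id=3 -> matches Chemistry
  - enrollment 4 (Dave): course_id=3 -> matches Chemistry
  - enrollment 5 (Carol): course_id=NULL, no match -> dropped
  - enrollment 6 (Sam): course_id=NULL, no match -> dropped
  - enrollment 7 (Rosa): course_id=1 -> matches Programming
So 2 of 7 rows are dropped.

SQL:
SELECT a.student, b.title AS course
FROM enrollments a
INNER JOIN courses b ON a.course_id = b.id

Result:
student | course     
--------+------------
Alice   | History    
Mia     | Statistics 
Eli     | Chemistry  
Dave    | Chemistry  
Rosa    | Programming


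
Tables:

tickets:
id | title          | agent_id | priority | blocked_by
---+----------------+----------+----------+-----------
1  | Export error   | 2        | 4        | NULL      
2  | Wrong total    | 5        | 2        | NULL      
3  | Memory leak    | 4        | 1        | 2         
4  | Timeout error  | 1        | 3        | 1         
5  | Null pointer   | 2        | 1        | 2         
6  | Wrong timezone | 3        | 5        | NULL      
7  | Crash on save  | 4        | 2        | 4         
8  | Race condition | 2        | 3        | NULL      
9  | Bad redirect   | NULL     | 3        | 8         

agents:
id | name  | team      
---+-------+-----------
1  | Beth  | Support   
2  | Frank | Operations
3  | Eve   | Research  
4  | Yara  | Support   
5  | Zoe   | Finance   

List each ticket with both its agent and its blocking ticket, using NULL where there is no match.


Two LEFT JOINs from the same base table tickets: one to agents via agent_id, one to tickets itself via blocked_by. Both are LEFT so every ticket is preserved.
Match against agents:
  - ticket 1 (Export error): agent_id=2 -> matches Frank
  - ticket 2 (Wrong total): agent_id=5 -> matches Zoe
  - ticket 3 (Memory leak): agent_id=4 -> matches Yara
  - ticket 4 (Timeout error): agent_id=1 -> matches Beth
  - ticket 5 (Null pointer): agent_id=2 -> matches Frank
  - ticket 6 (Wrong timezone): agent_id=3 -> matches Eve
  - ticket 7 (Crash on save): agent_id=4 -> matches Yara
  - ticket 8 (Race condition): agent_id=2 -> matches Frank
  - ticket 9 (Bad redirect): agent_id=NULL, no match -> kept with NULL
Match against tickets (self):
  - ticket 1 (Export error): blocked_by=NULL -> NULL
  - ticket 2 (Wrong total): blocked_by=NULL -> NULL
  - ticket 3 (Memory leak): blocked_by=2 -> Wrong total
  - ticket 4 (Timeout error): blocked_by=1 -> Export error
  - ticket 5 (Null pointer): blocked_by=2 -> Wrong total
  - ticket 6 (Wrong timezone): blocked_by=NULL -> NULL
  - ticket 7 (Crash on save): blocked_by=4 -> Timeout error
  - ticket 8 (Race condition): blocked_by=NULL -> NULL
  - ticket 9 (Bad redirect): blocked_by=8 -> Race condition

SQL:
SELECT a.title, b.name AS agent, c.title AS blocked_by
FROM tickets a
LEFT JOIN agents b ON a.agent_id = b.id
LEFT JOIN tickets c ON a.blocked_by = c.id

Result:
title          | agent | blocked_by    
---------------+-------+---------------
Export error   | Frank | NULL          
Wrong total    | Zoe   | NULL          
Memory leak    | Yara  | Wrong total   
Timeout error  | Beth  | Export error  
Null pointer   | Frank | Wrong total   
Wrong timezone | Eve   | NULL          
Crash on save  | Yara  | Timeout error 
Race condition | Frank | NULL          
Bad redirect   | NULL  | Race condition


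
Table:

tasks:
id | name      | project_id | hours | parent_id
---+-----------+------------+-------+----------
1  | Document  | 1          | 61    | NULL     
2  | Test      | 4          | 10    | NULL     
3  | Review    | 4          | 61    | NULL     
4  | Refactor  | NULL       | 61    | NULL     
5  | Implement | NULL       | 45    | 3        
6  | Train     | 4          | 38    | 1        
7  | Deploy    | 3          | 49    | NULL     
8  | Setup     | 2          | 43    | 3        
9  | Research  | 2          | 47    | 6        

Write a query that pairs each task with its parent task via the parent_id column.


This is a self-join: tasks is joined to a second copy of itself, matching each row's parent_id to another row's id. Use LEFT JOIN so rows with parent_id=NULL are kept.
  - task 1 (Document): parent_id=NULL -> NULL
  - task 2 (Test): parent_id=NULL -> NULL
  - task 3 (Review): parent_id=NULL -> NULL
  - task 4 (Refactor): parent_id=NULL -> NULL
  - task 5 (Implement): parent_id=3 -> Review
  - task 6 (Train): parent_id=1 -> Document
  - task 7 (Deploy): parent_id=NULL -> NULL
  - task 8 (Setup): parent_id=3 -> Review
  - task 9 (Research): parent_id=6 -> Train

SQL:
SELECT a.name AS item, b.name AS parent
FROM tasks a
LEFT JOIN tasks b ON a.parent_id = b.id

Result:
item      | parent  
----------+---------
Document  | NULL    
Test      | NULL    
Review    | NULL    
Refactor  | NULL    
Implement | Review  
Train     | Document
Deploy    | NULL    
Setup     | Review  
Research  | Train   


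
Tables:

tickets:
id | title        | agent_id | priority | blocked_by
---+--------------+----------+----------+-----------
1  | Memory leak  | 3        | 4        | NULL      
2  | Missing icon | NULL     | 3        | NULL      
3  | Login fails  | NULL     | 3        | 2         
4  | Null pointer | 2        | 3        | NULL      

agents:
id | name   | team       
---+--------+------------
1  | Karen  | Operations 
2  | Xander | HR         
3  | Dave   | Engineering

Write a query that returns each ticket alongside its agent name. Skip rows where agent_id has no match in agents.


INNER JOIN keeps only tickets rows whose agent_id matches an id in agents. Walk through each ticket:
  - ticket 1 (Memory leak): agent_id=3 -> matches Dave
  - ticket 2 (Missing icon): agent_id=NULL, no match -> dropped
  - ticket 3 (Login fails): agent_id=NULL, no match -> dropped
  - ticket 4 (Null pointer): agent_id=2 -> matches Xander
So 2 of 4 rows are dropped.

SQL:
SELECT a.title, b.name AS agent
FROM tickets a
INNER JOIN agents b ON a.agent_id = b.id

Result:
title        | agent 
-------------+-------
Memory leak  | Dave  
Null pointer | Xander


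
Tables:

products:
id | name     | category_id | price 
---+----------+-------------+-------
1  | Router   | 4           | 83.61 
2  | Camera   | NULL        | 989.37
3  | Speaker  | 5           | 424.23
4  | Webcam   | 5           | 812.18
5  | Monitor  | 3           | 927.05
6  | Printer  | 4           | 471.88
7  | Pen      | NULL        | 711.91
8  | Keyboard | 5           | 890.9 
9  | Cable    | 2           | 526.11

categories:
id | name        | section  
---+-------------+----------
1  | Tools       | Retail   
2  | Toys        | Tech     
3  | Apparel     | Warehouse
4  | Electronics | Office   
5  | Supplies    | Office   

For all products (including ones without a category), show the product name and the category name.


LEFT JOIN keeps every row from products (the left table); where category_id has no match in categories, the category columns become NULL. Walk through each product:
  - product 1 (Router): category_id=4 -> matches Electronics
  - product 2 (Camera): category_id=NULL, no match -> kept with NULL
  - product 3 (Speaker): category_id=5 -> matches Supplies
  - product 4 (Webcam): category_id=5 -> matches Supplies
  - product 5 (Monitor): category_id=3 -> matches Apparel
  - product 6 (Printer): category_id=4 -> matches Electronics
  - product 7 (Pen): category_id=NULL, no match -> kept with NULL
  - product 8 (Keyboard): category_id=5 -> matches Supplies
  - product 9 (Cable): category_id=2 -> matches Toys
All 9 rows appear; 2 have NULL category.

SQL:
SELECT a.name, b.name AS category
FROM products a
LEFT JOIN categories b ON a.category_id = b.id

Result:
name     | category   
---------+------------
Router   | Electronics
Camera   | NULL       
Speaker  | Supplies   
Webcam   | Supplies   
Monitor  | Apparel    
Printer  | Electronics
Pen      | NULL       
Keyboard | Supplies   
Cable    | Toys       


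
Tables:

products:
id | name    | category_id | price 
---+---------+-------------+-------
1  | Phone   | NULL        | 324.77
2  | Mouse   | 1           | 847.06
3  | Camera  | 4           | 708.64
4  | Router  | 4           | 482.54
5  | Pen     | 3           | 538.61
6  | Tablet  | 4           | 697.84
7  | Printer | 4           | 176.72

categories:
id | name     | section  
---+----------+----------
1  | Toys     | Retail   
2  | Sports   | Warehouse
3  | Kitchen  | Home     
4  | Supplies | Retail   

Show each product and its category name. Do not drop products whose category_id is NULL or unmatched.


LEFT JOIN keeps every row from products (the left table); where category_id has no match in categories, the category columns become NULL. Walk through each product:
  - product 1 (Phone): category_id=NULL, no match -> kept with NULL
  - product 2 (Mouse): category_id=1 -> matches Toys
  - product 3 (Camera): category_id=4 -> matches Supplies
  - product 4 (Router): category_id=4 -> matches Supplies
  - product 5 (Pen): category_id=3 -> matches Kitchen
  - product 6 (Tablet): category_id=4 -> matches Supplies
  - product 7 (Printer): category_id=4 -> matches Supplies
All 7 rows appear; 1 has NULL category.

SQL:
SELECT a.name, b.name AS category
FROM products a
LEFT JOIN categories b ON a.category_id = b.id

Result:
name    | category
--------+---------
Phone   | NULL    
Mouse   | Toys    
Camera  | Supplies
Router  | Supplies
Pen     | Kitchen 
Tablet  | Supplies
Printer | Supplies


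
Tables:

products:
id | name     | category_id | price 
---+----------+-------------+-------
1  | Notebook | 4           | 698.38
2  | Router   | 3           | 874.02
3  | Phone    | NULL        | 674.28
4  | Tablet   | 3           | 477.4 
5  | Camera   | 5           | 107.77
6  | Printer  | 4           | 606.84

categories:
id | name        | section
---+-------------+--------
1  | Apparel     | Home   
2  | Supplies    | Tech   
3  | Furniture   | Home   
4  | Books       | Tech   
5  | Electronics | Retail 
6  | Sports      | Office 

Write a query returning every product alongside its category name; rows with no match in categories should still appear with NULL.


LEFT JOIN keeps every row from products (the left table); where category_id has no match in categories, the category columns become NULL. Walk through each product:
  - product 1 (Notebook): category_id=4 -> matches Books
  - product 2 (Router): category_id=3 -> matches Furniture
  - product 3 (Phone): category_id=NULL, no match -> kept with NULL
  - product 4 (Tablet): category_id=3 -> matches Furniture
  - product 5 (Camera): category_id=5 -> matches Electronics
  - product 6 (Printer): category_id=4 -> matches Books
All 6 rows appear; 1 has NULL category.

SQL:
SELECT a.name, b.name AS category
FROM products a
LEFT JOIN categories b ON a.category_id = b.id

Result:
name     | category   
---------+------------
Notebook | Books      
Router   | Furniture  
Phone    | NULL       
Tablet   | Furniture  
Camera   | Electronics
Printer  | Books      


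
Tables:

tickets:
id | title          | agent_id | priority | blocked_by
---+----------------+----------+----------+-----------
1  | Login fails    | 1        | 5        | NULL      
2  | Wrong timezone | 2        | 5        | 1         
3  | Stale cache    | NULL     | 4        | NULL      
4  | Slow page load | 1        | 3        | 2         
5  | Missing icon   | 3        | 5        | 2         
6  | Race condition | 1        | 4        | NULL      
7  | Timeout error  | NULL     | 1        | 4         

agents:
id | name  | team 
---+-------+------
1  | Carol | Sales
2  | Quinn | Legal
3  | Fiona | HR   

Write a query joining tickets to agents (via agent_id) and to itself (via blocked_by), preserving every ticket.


Two LEFT JOINs from the same base table tickets: one to agents via agent_id, one to tickets itself via blocked_by. Both are LEFT so every ticket is preserved.
Match against agents:
  - ticket 1 (Login fails): agent_id=1 -> matches Carol
  - ticket 2 (Wrong timezone): agent_id=2 -> matches Quinn
  - ticket 3 (Stale cache): agent_id=NULL, no match -> kept with NULL
  - ticket 4 (Slow page load): agent_id=1 -> matches Carol
  - ticket 5 (Missing icon): agent_id=3 -> matches Fiona
  - ticket 6 (Race condition): agent_id=1 -> matches Carol
  - ticket 7 (Timeout error): agent_id=NULL, no match -> kept with NULL
Match against tickets (self):
  - ticket 1 (Login fails): blocked_by=NULL -> NULL
  - ticket 2 (Wrong timezone): blocked_by=1 -> Login fails
  - ticket 3 (Stale cache): blocked_by=NULL -> NULL
  - ticket 4 (Slow page load): blocked_by=2 -> Wrong timezone
  - ticket 5 (Missing icon): blocked_by=2 -> Wrong timezone
  - ticket 6 (Race condition): blocked_by=NULL -> NULL
  - ticket 7 (Timeout error): blocked_by=4 -> Slow page load

SQL:
SELECT a.title, b.name AS agent, c.title AS blocked_by
FROM tickets a
LEFT JOIN agents b ON a.agent_id = b.id
LEFT JOIN tickets c ON a.blocked_by = c.id

Result:
title          | agent | blocked_by    
---------------+-------+---------------
Login fails    | Carol | NULL          
Wrong timezone | Quinn | Login fails   
Stale cache    | NULL  | NULL          
Slow page load | Carol | Wrong timezone
Missing icon   | Fiona | Wrong timezone
Race condition | Carol | NULL          
Timeout error  | NULL  | Slow page load


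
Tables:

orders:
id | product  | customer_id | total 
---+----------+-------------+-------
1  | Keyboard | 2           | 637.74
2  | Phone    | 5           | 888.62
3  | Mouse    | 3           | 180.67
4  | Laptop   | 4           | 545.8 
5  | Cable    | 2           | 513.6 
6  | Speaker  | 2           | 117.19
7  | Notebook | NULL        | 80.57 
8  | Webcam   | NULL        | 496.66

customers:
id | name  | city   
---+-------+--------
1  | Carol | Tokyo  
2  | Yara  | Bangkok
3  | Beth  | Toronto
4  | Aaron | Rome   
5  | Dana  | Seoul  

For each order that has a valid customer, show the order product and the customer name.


INNER JOIN keeps only orders rows whose customer_id matches an id in customers. Walk through each order:
  - order 1 (Keyboard): customer_id=2 -> matches Yara
  - order 2 (Phone): customer_id=5 -> matches Dana
  - order 3 (Mouse): customer_id=3 -> matches Beth
  - order 4 (Laptop): customer_id=4 -> matches Aaron
  - order 5 (Cable): customer_id=2 -> matches Yara
  - order 6 (Speaker): customer_id=2 -> matches Yara
  - order 7 (Notebook): customer_id=NULL, no match -> dropped
  - order 8 (Webcam): customer_id=NULL, no match -> dropped
So 2 of 8 rows are dropped.

SQL:
SELECT a.product, b.name AS customer
FROM orders a
INNER JOIN customers b ON a.customer_id = b.id

Result:
product  | customer
---------+---------
Keyboard | Yara    
Phone    | Dana    
Mouse    | Beth    
Laptop   | Aaron   
Cable    | Yara    
Speaker  | Yara    


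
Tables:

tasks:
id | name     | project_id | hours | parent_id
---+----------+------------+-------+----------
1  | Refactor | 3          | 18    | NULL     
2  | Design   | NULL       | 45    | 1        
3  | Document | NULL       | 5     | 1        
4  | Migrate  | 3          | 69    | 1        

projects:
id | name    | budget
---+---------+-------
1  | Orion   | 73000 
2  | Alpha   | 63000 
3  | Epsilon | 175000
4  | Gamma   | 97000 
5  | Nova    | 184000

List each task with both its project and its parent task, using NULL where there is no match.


Two LEFT JOINs from the same base table tasks: one to projects via project_id, one to tasks itself via parent_id. Both are LEFT so every task is preserved.
Match against projects:
  - task 1 (Refactor): project_id=3 -> matches Epsilon
  - task 2 (Design): project_id=NULL, no match -> kept with NULL
  - task 3 (Document): project_id=NULL, no match -> kept with NULL
  - task 4 (Migrate): project_id=3 -> matches Epsilon
Match against tasks (self):
  - task 1 (Refactor): parent_id=NULL -> NULL
  - task 2 (Design): parent_id=1 -> Refactor
  - task 3 (Document): parent_id=1 -> Refactor
  - task 4 (Migrate): parent_id=1 -> Refactor

SQL:
SELECT a.name, b.name AS project, c.name AS parent
FROM tasks a
LEFT JOIN projects b ON a.project_id = b.id
LEFT JOIN tasks c ON a.parent_id = c.id

Result:
name     | project | parent  
---------+---------+---------
Refactor | Epsilon | NULL    
Design   | NULL    | Refactor
Document | NULL    | Refactor
Migrate  | Epsilon | Refactor


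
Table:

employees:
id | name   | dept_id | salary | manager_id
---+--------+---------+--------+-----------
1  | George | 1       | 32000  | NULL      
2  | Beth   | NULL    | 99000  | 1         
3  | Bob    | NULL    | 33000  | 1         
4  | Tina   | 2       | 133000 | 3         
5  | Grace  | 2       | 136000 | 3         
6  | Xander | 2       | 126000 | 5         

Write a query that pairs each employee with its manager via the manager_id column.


This is a self-join: employees is joined to a second copy of itself, matching each row's manager_id to another row's id. Use LEFT JOIN so rows with manager_id=NULL are kept.
  - employee 1 (George): manager_id=NULL -> NULL
  - employee 2 (Beth): manager_id=1 -> George
  - employee 3 (Bob): manager_id=1 -> George
  - employee 4 (Tina): manager_id=3 -> Bob
  - employee 5 (Grace): manager_id=3 -> Bob
  - employee 6 (Xander): manager_id=5 -> Grace

SQL:
SELECT a.name AS item, b.name AS manager
FROM employees a
LEFT JOIN employees b ON a.manager_id = b.id

Result:
item   | manager
-------+--------
George | NULL   
Beth   | George 
Bob    | George 
Tina   | Bob    
Grace  | Bob    
Xander | Grace  


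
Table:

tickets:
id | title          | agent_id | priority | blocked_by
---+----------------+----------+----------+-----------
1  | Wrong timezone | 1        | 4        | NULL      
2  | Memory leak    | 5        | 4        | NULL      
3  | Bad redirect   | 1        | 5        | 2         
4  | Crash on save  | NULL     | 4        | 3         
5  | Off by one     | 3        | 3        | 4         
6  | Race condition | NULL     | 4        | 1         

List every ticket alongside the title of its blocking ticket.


This is a self-join: tickets is joined to a second copy of itself, matching each row's blocked_by to another row's id. Use LEFT JOIN so rows with blocked_by=NULL are kept.
  - ticket 1 (Wrong timezone): blocked_by=NULL -> NULL
  - ticket 2 (Memory leak): blocked_by=NULL -> NULL
  - ticket 3 (Bad redirect): blocked_by=2 -> Memory leak
  - ticket 4 (Crash on save): blocked_by=3 -> Bad redirect
  - ticket 5 (Off by one): blocked_by=4 -> Crash on save
  - ticket 6 (Race condition): blocked_by=1 -> Wrong timezone

SQL:
SELECT a.title AS item, b.title AS blocked_by
FROM tickets a
LEFT JOIN tickets b ON a.blocked_by = b.id

Result:
item           | blocked_by    
---------------+---------------
Wrong timezone | NULL          
Memory leak    | NULL          
Bad redirect   | Memory leak   
Crash on save  | Bad redirect  
Off by one     | Crash on save 
Race condition | Wrong timezone


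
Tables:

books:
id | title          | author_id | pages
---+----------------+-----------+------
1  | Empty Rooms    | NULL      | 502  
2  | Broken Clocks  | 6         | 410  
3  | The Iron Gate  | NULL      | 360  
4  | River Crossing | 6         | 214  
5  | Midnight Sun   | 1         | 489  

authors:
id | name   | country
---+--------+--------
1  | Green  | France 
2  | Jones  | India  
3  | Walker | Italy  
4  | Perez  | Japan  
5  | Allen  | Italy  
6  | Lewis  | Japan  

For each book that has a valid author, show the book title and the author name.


INNER JOIN keeps only books rows whose author_id matches an id in authors. Walk through each book:
  - book 1 (Empty Rooms): author_id=NULL, no match -> dropped
  - book 2 (Broken Clocks): author_id=6 -> matches Lewis
  - book 3 (The Iron Gate): author_id=NULL, no match -> dropped
  - book 4 (River Crossing): author_id=6 -> matches Lewis
  - book 5 (Midnight Sun): author_id=1 -> matches Green
So 2 of 5 rows are dropped.

SQL:
SELECT a.title, b.name AS author
FROM books a
INNER JOIN authors b ON a.author_id = b.id

Result:
title          | author
---------------+-------
Broken Clocks  | Lewis 
River Crossing | Lewis 
Midnight Sun   | Green 


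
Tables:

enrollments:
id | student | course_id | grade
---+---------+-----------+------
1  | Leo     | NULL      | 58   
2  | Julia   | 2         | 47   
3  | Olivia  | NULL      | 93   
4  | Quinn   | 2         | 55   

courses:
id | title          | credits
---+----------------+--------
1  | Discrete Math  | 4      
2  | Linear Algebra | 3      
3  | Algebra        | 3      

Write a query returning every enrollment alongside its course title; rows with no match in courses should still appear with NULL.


LEFT JOIN keeps every row from enrollments (the left table); where course_id has no match in courses, the course columns become NULL. Walk through each enrollment:
  - enrollment 1 (Leo): course_id=NULL, no match -> kept with NULL
  - enrollment 2 (Julia): course_id=2 -> matches Linear Algebra
  - enrollment 3 (Olivia): course_id=NULL, no match -> kept with NULL
  - enrollment 4 (Quinn): course_id=2 -> matches Linear Algebra
All 4 rows appear; 2 have NULL course.

SQL:
SELECT a.student, b.title AS course
FROM enrollments a
LEFT JOIN courses b ON a.course_id = b.id

Result:
student | course        
--------+---------------
Leo     | NULL          
Julia   | Linear Algebra
Olivia  | NULL          
Quinn   | Linear Algebra


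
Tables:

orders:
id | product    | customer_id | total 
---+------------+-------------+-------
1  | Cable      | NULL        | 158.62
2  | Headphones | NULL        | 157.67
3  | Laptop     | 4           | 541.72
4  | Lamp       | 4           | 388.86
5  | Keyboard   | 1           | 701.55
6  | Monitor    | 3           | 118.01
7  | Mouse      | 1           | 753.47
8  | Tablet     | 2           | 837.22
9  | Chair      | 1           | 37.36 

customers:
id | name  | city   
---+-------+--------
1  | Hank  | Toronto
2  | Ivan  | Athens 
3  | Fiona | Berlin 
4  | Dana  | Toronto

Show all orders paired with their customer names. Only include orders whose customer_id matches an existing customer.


INNER JOIN keeps only orders rows whose customer_id matches an id in customers. Walk through each order:
  - order 1 (Cable): customer_id=NULL, no match -> dropped
  - order 2 (Headphones): customer_id=NULL, no match -> dropped
  - order 3 (Laptop): customer_id=4 -> matches Dana
  - order 4 (Lamp): customer_id=4 -> matches Dana
  - order 5 (Keyboard): customer_id=1 -> matches Hank
  - order 6 (Monitor): customer_id=3 -> matches Fiona
  - order 7 (Mouse): customer_id=1 -> matches Hank
  - order 8 (Tablet): customer_id=2 -> matches Ivan
  - order 9 (Chair): customer_id=1 -> matches Hank
So 2 of 9 rows are dropped.

SQL:
SELECT a.product, b.name AS customer
FROM orders a
INNER JOIN customers b ON a.customer_id = b.id

Result:
product  | customer
---------+---------
Laptop   | Dana    
Lamp     | Dana    
Keyboard | Hank    
Monitor  | Fiona   
Mouse    | Hank    
Tablet   | Ivan    
Chair    | Hank    


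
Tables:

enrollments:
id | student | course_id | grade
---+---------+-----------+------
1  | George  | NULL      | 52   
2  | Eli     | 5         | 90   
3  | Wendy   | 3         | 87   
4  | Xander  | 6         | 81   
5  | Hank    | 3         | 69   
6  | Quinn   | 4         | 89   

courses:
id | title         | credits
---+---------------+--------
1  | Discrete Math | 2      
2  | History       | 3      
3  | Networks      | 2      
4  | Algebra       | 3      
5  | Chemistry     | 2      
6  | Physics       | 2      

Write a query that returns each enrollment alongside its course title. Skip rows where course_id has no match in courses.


INNER JOIN keeps only enrollments rows whose course_id matches an id in courses. Walk through each enrollment:
  - enrollment 1 (George): course_id=NULL, no match -> dropped
  - enrollment 2 (Eli): course_id=5 -> matches Chemistry
  - enrollment 3 (Wendy): course_id=3 -> matches Networks
  - enrollment 4 (Xander): course_id=6 -> matches Physics
  - enrollment 5 (Hank): course_id=3 -> matches Networks
  - enrollment 6 (Quinn): course_id=4 -> matches Algebra
So 1 of 6 rows is dropped.

SQL:
SELECT a.student, b.title AS course
FROM enrollments a
INNER JOIN courses b ON a.course_id = b.id

Result:
student | course   
--------+----------
Eli     | Chemistry
Wendy   | Networks 
Xander  | Physics  
Hank    | Networks 
Quinn   | Algebra  


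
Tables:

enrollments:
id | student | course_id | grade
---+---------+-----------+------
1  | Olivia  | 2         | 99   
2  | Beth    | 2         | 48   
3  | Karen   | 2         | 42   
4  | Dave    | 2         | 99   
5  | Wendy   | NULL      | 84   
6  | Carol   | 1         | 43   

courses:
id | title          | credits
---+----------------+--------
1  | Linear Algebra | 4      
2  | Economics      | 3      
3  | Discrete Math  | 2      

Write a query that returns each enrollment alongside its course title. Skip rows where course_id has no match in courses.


INNER JOIN keeps only enrollments rows whose course_id matches an id in courses. Walk through each enrollment:
  - enrollment 1 (Olivia): course_id=2 -> matches Economics
  - enrollment 2 (Beth): course_id=2 -> matches Economics
  - enrollment 3 (Karen): course_id=2 -> matches Economics
  - enrollment 4 (Dave): course_id=2 -> matches Economics
  - enrollment 5 (Wendy): course_id=NULL, no match -> dropped
  - enrollment 6 (Carol): course_id=1 -> matches Linear Algebra
So 1 of 6 rows is dropped.

SQL:
SELECT a.student, b.title AS course
FROM enrollments a
INNER JOIN courses b ON a.course_id = b.id

Result:
student | course        
--------+---------------
Olivia  | Economics     
Beth    | Economics     
Karen   | Economics     
Dave    | Economics     
Carol   | Linear Algebra


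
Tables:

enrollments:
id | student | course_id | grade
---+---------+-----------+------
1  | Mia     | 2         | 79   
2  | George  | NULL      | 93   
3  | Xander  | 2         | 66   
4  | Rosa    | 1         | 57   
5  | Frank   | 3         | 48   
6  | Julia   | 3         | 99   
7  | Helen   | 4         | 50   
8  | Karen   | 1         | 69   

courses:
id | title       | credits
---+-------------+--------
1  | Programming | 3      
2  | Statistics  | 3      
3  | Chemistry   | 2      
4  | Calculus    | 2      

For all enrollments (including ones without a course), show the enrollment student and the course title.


LEFT JOIN keeps every row from enrollments (the left table); where course_id has no match in courses, the course columns become NULL. Walk through each enrollment:
  - enrollment 1 (Mia): course_id=2 -> matches Statistics
  - enrollment 2 (George): course_id=NULL, no match -> kept with NULL
  - enrollment 3 (Xander): course_id=2 -> matches Statistics
  - enrollment 4 (Rosa): course_id=1 -> matches Programming
  - enrollment 5 (Frank): course_id=3 -> matches Chemistry
  - enrollment 6 (Julia): course_id=3 -> matches Chemistry
  - enrollment 7 (Helen): course_id=4 -> matches Calculus
  - enrollment 8 (Karen): course_id=1 -> matches Programming
All 8 rows appear; 1 has NULL course.

SQL:
SELECT a.student, b.title AS course
FROM enrollments a
LEFT JOIN courses b ON a.course_id = b.id

Result:
student | course     
--------+------------
Mia     | Statistics 
George  | NULL       
Xander  | Statistics 
Rosa    | Programming
Frank   | Chemistry  
Julia   | Chemistry  
Helen   | Calculus   
Karen   | Programming


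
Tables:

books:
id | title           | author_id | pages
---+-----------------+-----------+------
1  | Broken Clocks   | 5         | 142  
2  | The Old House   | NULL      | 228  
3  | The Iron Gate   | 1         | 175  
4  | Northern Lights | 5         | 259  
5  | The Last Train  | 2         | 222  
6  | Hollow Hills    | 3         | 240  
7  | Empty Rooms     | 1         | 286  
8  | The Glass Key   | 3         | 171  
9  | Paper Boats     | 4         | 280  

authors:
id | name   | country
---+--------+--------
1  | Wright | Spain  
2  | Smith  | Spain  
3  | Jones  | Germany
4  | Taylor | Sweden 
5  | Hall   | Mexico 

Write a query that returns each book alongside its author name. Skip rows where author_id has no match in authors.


INNER JOIN keeps only books rows whose author_id matches an id in authors. Walk through each book:
  - book 1 (Broken Clocks): author_id=5 -> matches Hall
  - book 2 (The Old House): author_id=NULL, no match -> dropped
  - book 3 (The Iron Gate): author_id=1 -> matches Wright
  - book 4 (Northern Lights): author_id=5 -> matches Hall
  - book 5 (The Last Train): author_id=2 -> matches Smith
  - book 6 (Hollow Hills): author_id=3 -> matches Jones
  - book 7 (Empty Rooms): author_id=1 -> matches Wright
  - book 8 (The Glass Key): author_id=3 -> matches Jones
  - book 9 (Paper Boats): author_id=4 -> matches Taylor
So 1 of 9 rows is dropped.

SQL:
SELECT a.title, b.name AS author
FROM books a
INNER JOIN authors b ON a.author_id = b.id

Result:
title           | author
----------------+-------
Broken Clocks   | Hall  
The Iron Gate   | Wright
Northern Lights | Hall  
The Last Train  | Smith 
Hollow Hills    | Jones 
Empty Rooms     | Wright
The Glass Key   | Jones 
Paper Boats     | Taylor


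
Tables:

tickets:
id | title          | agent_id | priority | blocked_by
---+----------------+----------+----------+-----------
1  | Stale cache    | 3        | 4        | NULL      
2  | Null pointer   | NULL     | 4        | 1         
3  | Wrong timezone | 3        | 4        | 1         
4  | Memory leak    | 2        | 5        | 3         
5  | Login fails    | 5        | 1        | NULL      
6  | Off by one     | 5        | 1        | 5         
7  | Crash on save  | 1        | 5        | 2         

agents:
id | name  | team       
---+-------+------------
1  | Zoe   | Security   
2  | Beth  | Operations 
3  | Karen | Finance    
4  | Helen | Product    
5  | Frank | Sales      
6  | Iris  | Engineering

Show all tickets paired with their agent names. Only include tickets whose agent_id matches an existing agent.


INNER JOIN keeps only tickets rows whose agent_id matches an id in agents. Walk through each ticket:
  - ticket 1 (Stale cache): agent_id=3 -> matches Karen
  - ticket 2 (Null pointer): agent_id=NULL, no match -> dropped
  - ticket 3 (Wrong timezone): agent_id=3 -> matches Karen
  - ticket 4 (Memory leak): agent_id=2 -> matches Beth
  - ticket 5 (Login fails): agent_id=5 -> matches Frank
  - ticket 6 (Off by one): agent_id=5 -> matches Frank
  - ticket 7 (Crash on save): agent_id=1 -> matches Zoe
So 1 of 7 rows is dropped.

SQL:
SELECT a.title, b.name AS agent
FROM tickets a
INNER JOIN agents b ON a.agent_id = b.id

Result:
title          | agent
---------------+------
Stale cache    | Karen
Wrong timezone | Karen
Memory leak    | Beth 
Login fails    | Frank
Off by one     | Frank
Crash on save  | Zoe  


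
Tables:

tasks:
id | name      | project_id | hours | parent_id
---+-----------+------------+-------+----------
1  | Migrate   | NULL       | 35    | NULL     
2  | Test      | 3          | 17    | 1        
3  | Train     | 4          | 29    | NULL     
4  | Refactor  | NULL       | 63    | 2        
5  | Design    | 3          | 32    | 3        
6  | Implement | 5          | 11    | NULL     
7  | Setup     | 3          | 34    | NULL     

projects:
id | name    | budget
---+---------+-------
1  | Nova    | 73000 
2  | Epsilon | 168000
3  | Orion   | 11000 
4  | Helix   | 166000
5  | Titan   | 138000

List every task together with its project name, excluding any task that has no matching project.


INNER JOIN keeps only tasks rows whose project_id matches an id in projects. Walk through each task:
  - task 1 (Migrate): project_id=NULL, no match -> dropped
  - task 2 (Test): project_id=3 -> matches Orion
  - task 3 (Train): project_id=4 -> matches Helix
  - task 4 (Refactor): project_id=NULL, no match -> dropped
  - task 5 (Design): project_id=3 -> matches Orion
  - task 6 (Implement): project_id=5 -> matches Titan
  - task 7 (Setup): project_id=3 -> matches Orion
So 2 of 7 rows are dropped.

SQL:
SELECT a.name, b.name AS project
FROM tasks a
INNER JOIN projects b ON a.project_id = b.id

Result:
name      | project
----------+--------
Test      | Orion  
Train     | Helix  
Design    | Orion  
Implement | Titan  
Setup     | Orion  


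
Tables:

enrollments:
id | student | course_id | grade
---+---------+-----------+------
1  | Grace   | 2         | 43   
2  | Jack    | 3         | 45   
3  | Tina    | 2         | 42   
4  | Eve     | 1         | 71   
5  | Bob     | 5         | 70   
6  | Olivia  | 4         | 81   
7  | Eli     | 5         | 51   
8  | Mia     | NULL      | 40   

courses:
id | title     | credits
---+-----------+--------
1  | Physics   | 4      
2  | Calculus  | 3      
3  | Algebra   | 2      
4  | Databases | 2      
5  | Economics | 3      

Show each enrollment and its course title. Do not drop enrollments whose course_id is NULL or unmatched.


LEFT JOIN keeps every row from enrollments (the left table); where course_id has no match in courses, the course columns become NULL. Walk through each enrollment:
  - enrollment 1 (Grace): course_id=2 -> matches Calculus
  - enrollment 2 (Jack): course_id=3 -> matches Algebra
  - enrollment 3 (Tina): course_id=2 -> matches Calculus
  - enrollment 4 (Eve): course_id=1 -> matches Physics
  - enrollment 5 (Bob): course_id=5 -> matches Economics
  - enrollment 6 (Olivia): course_id=4 -> matches Databases
  - enrollment 7 (Eli): course_id=5 -> matches Economics
  - enrollment 8 (Mia): course_id=NULL, no match -> kept with NULL
All 8 rows appear; 1 has NULL course.

SQL:
SELECT a.student, b.title AS course
FROM enrollments a
LEFT JOIN courses b ON a.course_id = b.id

Result:
student | course   
--------+----------
Grace   | Calculus 
Jack    | Algebra  
Tina    | Calculus 
Eve     | Physics  
Bob     | Economics
Olivia  | Databases
Eli     | Economics
Mia     | NULL     


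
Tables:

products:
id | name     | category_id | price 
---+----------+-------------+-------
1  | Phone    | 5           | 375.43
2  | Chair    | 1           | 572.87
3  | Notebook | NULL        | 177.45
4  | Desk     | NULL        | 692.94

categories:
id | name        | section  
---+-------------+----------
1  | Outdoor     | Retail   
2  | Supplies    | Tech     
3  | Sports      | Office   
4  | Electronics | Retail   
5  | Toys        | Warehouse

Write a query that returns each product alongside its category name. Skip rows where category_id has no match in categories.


INNER JOIN keeps only products rows whose category_id matches an id in categories. Walk through each product:
  - product 1 (Phone): category_id=5 -> matches Toys
  - product 2 (Chair): category_id=1 -> matches Outdoor
  - product 3 (Notebook): category_id=NULL, no match -> dropped
  - product 4 (Desk): category_id=NULL, no match -> dropped
So 2 of 4 rows are dropped.

SQL:
SELECT a.name, b.name AS category
FROM products a
INNER JOIN categories b ON a.category_id = b.id

Result:
name  | category
------+---------
Phone | Toys    
Chair | Outdoor 


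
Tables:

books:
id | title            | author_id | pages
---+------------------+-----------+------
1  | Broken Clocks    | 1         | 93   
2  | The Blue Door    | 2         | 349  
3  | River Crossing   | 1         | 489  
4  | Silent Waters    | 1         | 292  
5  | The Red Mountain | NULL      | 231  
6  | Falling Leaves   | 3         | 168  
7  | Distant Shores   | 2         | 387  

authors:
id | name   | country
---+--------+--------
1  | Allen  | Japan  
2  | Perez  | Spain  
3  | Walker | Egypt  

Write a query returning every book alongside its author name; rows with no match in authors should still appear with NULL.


LEFT JOIN keeps every row from books (the left table); where author_id has no match in authors, the author columns become NULL. Walk through each book:
  - book 1 (Broken Clocks): author_id=1 -> matches Allen
  - book 2 (The Blue Door): author_id=2 -> matches Perez
  - book 3 (River Crossing): author_id=1 -> matches Allen
  - book 4 (Silent Waters): author_id=1 -> matches Allen
  - book 5 (The Red Mountain): author_id=NULL, no match -> kept with NULL
  - book 6 (Falling Leaves): author_id=3 -> matches Walker
  - book 7 (Distant Shores): author_id=2 -> matches Perez
All 7 rows appear; 1 has NULL author.

SQL:
SELECT a.title, b.name AS author
FROM books a
LEFT JOIN authors b ON a.author_id = b.id

Result:
title            | author
-----------------+-------
Broken Clocks    | Allen 
The Blue Door    | Perez 
River Crossing   | Allen 
Silent Waters    | Allen 
The Red Mountain | NULL  
Falling Leaves   | Walker
Distant Shores   | Perez 


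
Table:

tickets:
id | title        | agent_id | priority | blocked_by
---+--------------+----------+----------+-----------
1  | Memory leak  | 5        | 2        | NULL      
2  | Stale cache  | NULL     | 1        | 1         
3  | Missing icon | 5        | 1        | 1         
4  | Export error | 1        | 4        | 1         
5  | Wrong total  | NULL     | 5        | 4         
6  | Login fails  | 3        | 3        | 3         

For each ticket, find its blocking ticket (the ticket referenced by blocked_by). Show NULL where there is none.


This is a self-join: tickets is joined to a second copy of itself, matching each row's blocked_by to another row's id. Use LEFT JOIN so rows with blocked_by=NULL are kept.
  - ticket 1 (Memory leak): blocked_by=NULL -> NULL
  - ticket 2 (Stale cache): blocked_by=1 -> Memory leak
  - ticket 3 (Missing icon): blocked_by=1 -> Memory leak
  - ticket 4 (Export error): blocked_by=1 -> Memory leak
  - ticket 5 (Wrong total): blocked_by=4 -> Export error
  - ticket 6 (Login fails): blocked_by=3 -> Missing icon

SQL:
SELECT a.title AS item, b.title AS blocked_by
FROM tickets a
LEFT JOIN tickets b ON a.blocked_by = b.id

Result:
item         | blocked_by  
-------------+-------------
Memory leak  | NULL        
Stale cache  | Memory leak 
Missing icon | Memory leak 
Export error | Memory leak 
Wrong total  | Export error
Login fails  | Missing icon
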